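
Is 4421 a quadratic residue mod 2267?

(4421/2267)
  = (2154/2267)    [4421 ≡ 2154 mod 2267]
  = -(1077/2267)    [2267 ≡ 3 mod 8 ⇒ (2/2267) = -1]
  = -(2267/1077)    [QR: 1077 ≡ 1 mod 4, sign kept]
  = -(113/1077)    [2267 ≡ 113 mod 1077]
  = -(1077/113)    [QR: 113 ≡ 1 mod 4, sign kept]
  = -(60/113)    [1077 ≡ 60 mod 113]
  = -(15/113)    [113 ≡ 1 mod 8 ⇒ (2/113)^2 = +1]
  = -(113/15)    [QR: 113 ≡ 1 mod 4, sign kept]
  = -(8/15)    [113 ≡ 8 mod 15]
  = -(1/15)    [15 ≡ 7 mod 8 ⇒ (2/15)^3 = +1]
  = -1    [(1/15) = 1]
The Legendre symbol is -1, so x^2 ≡ 4421 (mod 2267) has no solution.

no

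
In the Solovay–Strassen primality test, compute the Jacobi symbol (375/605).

(375/605)
  = (605/375)    [QR: 605 ≡ 1 mod 4, sign kept]
  = (230/375)    [605 ≡ 230 mod 375]
  = (115/375)    [375 ≡ 7 mod 8 ⇒ (2/375) = +1]
  = -(375/115)    [QR: both ≡ 3 mod 4, sign flips]
  = -(30/115)    [375 ≡ 30 mod 115]
  = (15/115)    [115 ≡ 3 mod 8 ⇒ (2/115) = -1]
  = -(115/15)    [QR: both ≡ 3 mod 4, sign flips]
  = -(10/15)    [115 ≡ 10 mod 15]
  = -(5/15)    [15 ≡ 7 mod 8 ⇒ (2/15) = +1]
  = -(15/5)    [QR: 5 ≡ 1 mod 4, sign kept]
  = -(0/5)    [15 ≡ 0 mod 5]
  = 0    [numerator 0, gcd > 1]

0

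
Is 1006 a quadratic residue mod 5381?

Factor out 2: 1006 = 2·503. Since 5381 ≡ 5 (mod 8), (2/5381) = -1. Now have -(503/5381).
5381 ≡ 1 (mod 4), so quadratic reciprocity gives (503/5381) = (5381/503). Reduce: 5381 ≡ 351 (mod 503). Now have -(351/503).
Both 351 ≡ 3 and 503 ≡ 3 (mod 4), so reciprocity gives (351/503) = -(503/351). Reduce: 503 ≡ 152 (mod 351). Now have (152/351).
Factor out 2: 152 = 2^3·19. Since 351 ≡ 7 (mod 8), (2/351) = +1, and (2/351)^3 = +1. Now have (19/351).
Both 19 ≡ 3 and 351 ≡ 3 (mod 4), so reciprocity gives (19/351) = -(351/19). Reduce: 351 ≡ 9 (mod 19). Now have -(9/19).
9 ≡ 1 (mod 4), so quadratic reciprocity gives (9/19) = (19/9). Reduce: 19 ≡ 1 (mod 9). Now have -(1/9).
(1/9) = 1. Collecting the sign factors: -1.
The Legendre symbol is -1, so x^2 ≡ 1006 (mod 5381) has no solution.

no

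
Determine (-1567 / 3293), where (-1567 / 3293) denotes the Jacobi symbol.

1

Reduce the numerator: -1567 ≡ 1726 (mod 3293), so (-1567 / 3293) = (1726 / 3293).
Factor out 2: 1726 = 2·863. Since 3293 ≡ 5 (mod 8), (2 / 3293) = -1. Now have -(863 / 3293).
3293 ≡ 1 (mod 4), so quadratic reciprocity gives (863 / 3293) = (3293 / 863). Reduce: 3293 ≡ 704 (mod 863). Now have -(704 / 863).
Factor out 2: 704 = 2^6·11. Since 863 ≡ 7 (mod 8), (2 / 863) = +1, and (2 / 863)^6 = +1. Now have -(11 / 863).
Both 11 ≡ 3 and 863 ≡ 3 (mod 4), so reciprocity gives (11 / 863) = -(863 / 11). Reduce: 863 ≡ 5 (mod 11). Now have (5 / 11).
5 ≡ 1 (mod 4), so quadratic reciprocity gives (5 / 11) = (11 / 5). Reduce: 11 ≡ 1 (mod 5). Now have (1 / 5).
(1 / 5) = 1. Collecting the sign factors: 1.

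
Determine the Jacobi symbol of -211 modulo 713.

1

Reduce the numerator: -211 ≡ 502 (mod 713), so (-211 / 713) = (502 / 713).
Factor out 2: 502 = 2·251. Since 713 ≡ 1 (mod 8), (2 / 713) = +1. Now have (251 / 713).
713 ≡ 1 (mod 4), so quadratic reciprocity gives (251 / 713) = (713 / 251). Reduce: 713 ≡ 211 (mod 251). Now have (211 / 251).
Both 211 ≡ 3 and 251 ≡ 3 (mod 4), so reciprocity gives (211 / 251) = -(251 / 211). Reduce: 251 ≡ 40 (mod 211). Now have -(40 / 211).
Factor out 2: 40 = 2^3·5. Since 211 ≡ 3 (mod 8), (2 / 211) = -1, and (2 / 211)^3 = -1. Now have (5 / 211).
5 ≡ 1 (mod 4), so quadratic reciprocity gives (5 / 211) = (211 / 5). Reduce: 211 ≡ 1 (mod 5). Now have (1 / 5).
(1 / 5) = 1. Collecting the sign factors: 1.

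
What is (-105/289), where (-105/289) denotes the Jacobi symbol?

(-105/289)
  = (184/289)    [-105 ≡ 184 mod 289]
  = (23/289)    [289 ≡ 1 mod 8 ⇒ (2/289)^3 = +1]
  = (289/23)    [QR: 289 ≡ 1 mod 4, sign kept]
  = (13/23)    [289 ≡ 13 mod 23]
  = (23/13)    [QR: 13 ≡ 1 mod 4, sign kept]
  = (10/13)    [23 ≡ 10 mod 13]
  = -(5/13)    [13 ≡ 5 mod 8 ⇒ (2/13) = -1]
  = -(13/5)    [QR: 5 ≡ 1 mod 4, sign kept]
  = -(3/5)    [13 ≡ 3 mod 5]
  = -(5/3)    [QR: 5 ≡ 1 mod 4, sign kept]
  = -(2/3)    [5 ≡ 2 mod 3]
  = (1/3)    [3 ≡ 3 mod 8 ⇒ (2/3) = -1]
  = 1    [(1/3) = 1]

1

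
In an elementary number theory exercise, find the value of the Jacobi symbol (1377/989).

(1377/989)
  = (388/989)    [1377 ≡ 388 mod 989]
  = (97/989)    [989 ≡ 5 mod 8 ⇒ (2/989)^2 = +1]
  = (989/97)    [QR: 97 ≡ 1 mod 4, sign kept]
  = (19/97)    [989 ≡ 19 mod 97]
  = (97/19)    [QR: 97 ≡ 1 mod 4, sign kept]
  = (2/19)    [97 ≡ 2 mod 19]
  = -(1/19)    [19 ≡ 3 mod 8 ⇒ (2/19) = -1]
  = -1    [(1/19) = 1]

-1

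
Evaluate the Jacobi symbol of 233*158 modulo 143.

By multiplicativity, (233·158|143) = (233|143)·(158|143).
First factor (233|143):
(233|143)
  = (90|143)    [233 ≡ 90 mod 143]
  = (45|143)    [143 ≡ 7 mod 8 ⇒ (2|143) = +1]
  = (143|45)    [QR: 45 ≡ 1 mod 4, sign kept]
  = (8|45)    [143 ≡ 8 mod 45]
  = -(1|45)    [45 ≡ 5 mod 8 ⇒ (2|45)^3 = -1]
  = -1    [(1|45) = 1]
Second factor (158|143):
(158|143)
  = (15|143)    [158 ≡ 15 mod 143]
  = -(143|15)    [QR: both ≡ 3 mod 4, sign flips]
  = -(8|15)    [143 ≡ 8 mod 15]
  = -(1|15)    [15 ≡ 7 mod 8 ⇒ (2|15)^3 = +1]
  = -1    [(1|15) = 1]
Product: (-1)·(-1) = 1.

1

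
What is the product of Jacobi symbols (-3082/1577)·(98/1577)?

1

By multiplicativity, (-3082·98/1577) = (-3082/1577)·(98/1577).
First factor (-3082/1577):
Reduce the numerator: -3082 ≡ 72 (mod 1577), so (-3082/1577) = (72/1577).
Factor out 2: 72 = 2^3·9. Since 1577 ≡ 1 (mod 8), (2/1577) = +1, and (2/1577)^3 = +1. Now have (9/1577).
9 ≡ 1 (mod 4), so quadratic reciprocity gives (9/1577) = (1577/9). Reduce: 1577 ≡ 2 (mod 9). Now have (2/9).
Factor out 2: 2 = 2. Since 9 ≡ 1 (mod 8), (2/9) = +1. Now have (1/9).
(1/9) = 1. Collecting the sign factors: 1.
Second factor (98/1577):
Factor out 2: 98 = 2·49. Since 1577 ≡ 1 (mod 8), (2/1577) = +1. Now have (49/1577).
49 ≡ 1 (mod 4), so quadratic reciprocity gives (49/1577) = (1577/49). Reduce: 1577 ≡ 9 (mod 49). Now have (9/49).
9 ≡ 1 (mod 4), so quadratic reciprocity gives (9/49) = (49/9). Reduce: 49 ≡ 4 (mod 9). Now have (4/9).
Factor out 2: 4 = 2^2. Since 9 ≡ 1 (mod 8), (2/9) = +1, and (2/9)^2 = +1. Now have (1/9).
(1/9) = 1. Collecting the sign factors: 1.
Product: (1)·(1) = 1.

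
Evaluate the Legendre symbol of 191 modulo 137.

-1

(191|137)
  = (54|137)    [191 ≡ 54 mod 137]
  = (27|137)    [137 ≡ 1 mod 8 ⇒ (2|137) = +1]
  = (137|27)    [QR: 137 ≡ 1 mod 4, sign kept]
  = (2|27)    [137 ≡ 2 mod 27]
  = -(1|27)    [27 ≡ 3 mod 8 ⇒ (2|27) = -1]
  = -1    [(1|27) = 1]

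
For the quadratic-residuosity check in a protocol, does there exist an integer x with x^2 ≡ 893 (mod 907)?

no

(893/907)
  = (907/893)    [QR: 893 ≡ 1 mod 4, sign kept]
  = (14/893)    [907 ≡ 14 mod 893]
  = -(7/893)    [893 ≡ 5 mod 8 ⇒ (2/893) = -1]
  = -(893/7)    [QR: 893 ≡ 1 mod 4, sign kept]
  = -(4/7)    [893 ≡ 4 mod 7]
  = -(1/7)    [7 ≡ 7 mod 8 ⇒ (2/7)^2 = +1]
  = -1    [(1/7) = 1]
(893/907) = -1, and 907 is prime, so 893 is not a quadratic residue mod 907.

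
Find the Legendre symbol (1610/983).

(1610/983)
  = (627/983)    [1610 ≡ 627 mod 983]
  = -(983/627)    [QR: both ≡ 3 mod 4, sign flips]
  = -(356/627)    [983 ≡ 356 mod 627]
  = -(89/627)    [627 ≡ 3 mod 8 ⇒ (2/627)^2 = +1]
  = -(627/89)    [QR: 89 ≡ 1 mod 4, sign kept]
  = -(4/89)    [627 ≡ 4 mod 89]
  = -(1/89)    [89 ≡ 1 mod 8 ⇒ (2/89)^2 = +1]
  = -1    [(1/89) = 1]

-1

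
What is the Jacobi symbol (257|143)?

1

Reduce the numerator: 257 ≡ 114 (mod 143), so (257|143) = (114|143).
Factor out 2: 114 = 2·57. Since 143 ≡ 7 (mod 8), (2|143) = +1. Now have (57|143).
57 ≡ 1 (mod 4), so quadratic reciprocity gives (57|143) = (143|57). Reduce: 143 ≡ 29 (mod 57). Now have (29|57).
29 ≡ 1 (mod 4), so quadratic reciprocity gives (29|57) = (57|29). Reduce: 57 ≡ 28 (mod 29). Now have (28|29).
Factor out 2: 28 = 2^2·7. Since 29 ≡ 5 (mod 8), (2|29) = -1, and (2|29)^2 = +1. Now have (7|29).
29 ≡ 1 (mod 4), so quadratic reciprocity gives (7|29) = (29|7). Reduce: 29 ≡ 1 (mod 7). Now have (1|7).
(1|7) = 1. Collecting the sign factors: 1.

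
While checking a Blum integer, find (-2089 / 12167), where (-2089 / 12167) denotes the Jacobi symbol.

1

Reduce the numerator: -2089 ≡ 10078 (mod 12167), so (-2089 / 12167) = (10078 / 12167).
Factor out 2: 10078 = 2·5039. Since 12167 ≡ 7 (mod 8), (2 / 12167) = +1. Now have (5039 / 12167).
Both 5039 ≡ 3 and 12167 ≡ 3 (mod 4), so reciprocity gives (5039 / 12167) = -(12167 / 5039). Reduce: 12167 ≡ 2089 (mod 5039). Now have -(2089 / 5039).
2089 ≡ 1 (mod 4), so quadratic reciprocity gives (2089 / 5039) = (5039 / 2089). Reduce: 5039 ≡ 861 (mod 2089). Now have -(861 / 2089).
861 ≡ 1 (mod 4), so quadratic reciprocity gives (861 / 2089) = (2089 / 861). Reduce: 2089 ≡ 367 (mod 861). Now have -(367 / 861).
861 ≡ 1 (mod 4), so quadratic reciprocity gives (367 / 861) = (861 / 367). Reduce: 861 ≡ 127 (mod 367). Now have -(127 / 367).
Both 127 ≡ 3 and 367 ≡ 3 (mod 4), so reciprocity gives (127 / 367) = -(367 / 127). Reduce: 367 ≡ 113 (mod 127). Now have (113 / 127).
113 ≡ 1 (mod 4), so quadratic reciprocity gives (113 / 127) = (127 / 113). Reduce: 127 ≡ 14 (mod 113). Now have (14 / 113).
Factor out 2: 14 = 2·7. Since 113 ≡ 1 (mod 8), (2 / 113) = +1. Now have (7 / 113).
113 ≡ 1 (mod 4), so quadratic reciprocity gives (7 / 113) = (113 / 7). Reduce: 113 ≡ 1 (mod 7). Now have (1 / 7).
(1 / 7) = 1. Collecting the sign factors: 1.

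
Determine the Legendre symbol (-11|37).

1

(-11|37)
  = (11|37)    [37 ≡ 1 mod 4 ⇒ (-1|37) = +1]
  = (37|11)    [QR: 37 ≡ 1 mod 4, sign kept]
  = (4|11)    [37 ≡ 4 mod 11]
  = (1|11)    [11 ≡ 3 mod 8 ⇒ (2|11)^2 = +1]
  = 1    [(1|11) = 1]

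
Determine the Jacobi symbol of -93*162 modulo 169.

1

By multiplicativity, (-93·162/169) = (-93/169)·(162/169).
First factor (-93/169):
Pull out -1: (-93/169) = (-1/169)·(93/169). Since 169 ≡ 1 (mod 4), (-1/169) = +1. Now have (93/169).
93 ≡ 1 (mod 4), so quadratic reciprocity gives (93/169) = (169/93). Reduce: 169 ≡ 76 (mod 93). Now have (76/93).
Factor out 2: 76 = 2^2·19. Since 93 ≡ 5 (mod 8), (2/93) = -1, and (2/93)^2 = +1. Now have (19/93).
93 ≡ 1 (mod 4), so quadratic reciprocity gives (19/93) = (93/19). Reduce: 93 ≡ 17 (mod 19). Now have (17/19).
17 ≡ 1 (mod 4), so quadratic reciprocity gives (17/19) = (19/17). Reduce: 19 ≡ 2 (mod 17). Now have (2/17).
Factor out 2: 2 = 2. Since 17 ≡ 1 (mod 8), (2/17) = +1. Now have (1/17).
(1/17) = 1. Collecting the sign factors: 1.
Second factor (162/169):
Factor out 2: 162 = 2·81. Since 169 ≡ 1 (mod 8), (2/169) = +1. Now have (81/169).
81 ≡ 1 (mod 4), so quadratic reciprocity gives (81/169) = (169/81). Reduce: 169 ≡ 7 (mod 81). Now have (7/81).
81 ≡ 1 (mod 4), so quadratic reciprocity gives (7/81) = (81/7). Reduce: 81 ≡ 4 (mod 7). Now have (4/7).
Factor out 2: 4 = 2^2. Since 7 ≡ 7 (mod 8), (2/7) = +1, and (2/7)^2 = +1. Now have (1/7).
(1/7) = 1. Collecting the sign factors: 1.
Product: (1)·(1) = 1.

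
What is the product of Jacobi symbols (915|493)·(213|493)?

1

By multiplicativity, (915·213|493) = (915|493)·(213|493).
First factor (915|493):
(915|493)
  = (422|493)    [915 ≡ 422 mod 493]
  = -(211|493)    [493 ≡ 5 mod 8 ⇒ (2|493) = -1]
  = -(493|211)    [QR: 493 ≡ 1 mod 4, sign kept]
  = -(71|211)    [493 ≡ 71 mod 211]
  = (211|71)    [QR: both ≡ 3 mod 4, sign flips]
  = (69|71)    [211 ≡ 69 mod 71]
  = (71|69)    [QR: 69 ≡ 1 mod 4, sign kept]
  = (2|69)    [71 ≡ 2 mod 69]
  = -(1|69)    [69 ≡ 5 mod 8 ⇒ (2|69) = -1]
  = -1    [(1|69) = 1]
Second factor (213|493):
(213|493)
  = (493|213)    [QR: 213 ≡ 1 mod 4, sign kept]
  = (67|213)    [493 ≡ 67 mod 213]
  = (213|67)    [QR: 213 ≡ 1 mod 4, sign kept]
  = (12|67)    [213 ≡ 12 mod 67]
  = (3|67)    [67 ≡ 3 mod 8 ⇒ (2|67)^2 = +1]
  = -(67|3)    [QR: both ≡ 3 mod 4, sign flips]
  = -(1|3)    [67 ≡ 1 mod 3]
  = -1    [(1|3) = 1]
Product: (-1)·(-1) = 1.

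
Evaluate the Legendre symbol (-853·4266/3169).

1

By multiplicativity, (-853·4266/3169) = (-853/3169)·(4266/3169).
First factor (-853/3169):
(-853/3169)
  = (2316/3169)    [-853 ≡ 2316 mod 3169]
  = (579/3169)    [3169 ≡ 1 mod 8 ⇒ (2/3169)^2 = +1]
  = (3169/579)    [QR: 3169 ≡ 1 mod 4, sign kept]
  = (274/579)    [3169 ≡ 274 mod 579]
  = -(137/579)    [579 ≡ 3 mod 8 ⇒ (2/579) = -1]
  = -(579/137)    [QR: 137 ≡ 1 mod 4, sign kept]
  = -(31/137)    [579 ≡ 31 mod 137]
  = -(137/31)    [QR: 137 ≡ 1 mod 4, sign kept]
  = -(13/31)    [137 ≡ 13 mod 31]
  = -(31/13)    [QR: 13 ≡ 1 mod 4, sign kept]
  = -(5/13)    [31 ≡ 5 mod 13]
  = -(13/5)    [QR: 5 ≡ 1 mod 4, sign kept]
  = -(3/5)    [13 ≡ 3 mod 5]
  = -(5/3)    [QR: 5 ≡ 1 mod 4, sign kept]
  = -(2/3)    [5 ≡ 2 mod 3]
  = (1/3)    [3 ≡ 3 mod 8 ⇒ (2/3) = -1]
  = 1    [(1/3) = 1]
Second factor (4266/3169):
(4266/3169)
  = (1097/3169)    [4266 ≡ 1097 mod 3169]
  = (3169/1097)    [QR: 1097 ≡ 1 mod 4, sign kept]
  = (975/1097)    [3169 ≡ 975 mod 1097]
  = (1097/975)    [QR: 1097 ≡ 1 mod 4, sign kept]
  = (122/975)    [1097 ≡ 122 mod 975]
  = (61/975)    [975 ≡ 7 mod 8 ⇒ (2/975) = +1]
  = (975/61)    [QR: 61 ≡ 1 mod 4, sign kept]
  = (60/61)    [975 ≡ 60 mod 61]
  = (15/61)    [61 ≡ 5 mod 8 ⇒ (2/61)^2 = +1]
  = (61/15)    [QR: 61 ≡ 1 mod 4, sign kept]
  = (1/15)    [61 ≡ 1 mod 15]
  = 1    [(1/15) = 1]
Product: (1)·(1) = 1.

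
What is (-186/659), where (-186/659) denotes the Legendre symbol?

-1

Reduce the numerator: -186 ≡ 473 (mod 659), so (-186/659) = (473/659).
473 ≡ 1 (mod 4), so quadratic reciprocity gives (473/659) = (659/473). Reduce: 659 ≡ 186 (mod 473). Now have (186/473).
Factor out 2: 186 = 2·93. Since 473 ≡ 1 (mod 8), (2/473) = +1. Now have (93/473).
93 ≡ 1 (mod 4), so quadratic reciprocity gives (93/473) = (473/93). Reduce: 473 ≡ 8 (mod 93). Now have (8/93).
Factor out 2: 8 = 2^3. Since 93 ≡ 5 (mod 8), (2/93) = -1, and (2/93)^3 = -1. Now have -(1/93).
(1/93) = 1. Collecting the sign factors: -1.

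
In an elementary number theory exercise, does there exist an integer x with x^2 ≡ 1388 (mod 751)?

yes

Reduce the numerator: 1388 ≡ 637 (mod 751), so (1388/751) = (637/751).
637 ≡ 1 (mod 4), so quadratic reciprocity gives (637/751) = (751/637). Reduce: 751 ≡ 114 (mod 637). Now have (114/637).
Factor out 2: 114 = 2·57. Since 637 ≡ 5 (mod 8), (2/637) = -1. Now have -(57/637).
57 ≡ 1 (mod 4), so quadratic reciprocity gives (57/637) = (637/57). Reduce: 637 ≡ 10 (mod 57). Now have -(10/57).
Factor out 2: 10 = 2·5. Since 57 ≡ 1 (mod 8), (2/57) = +1. Now have -(5/57).
5 ≡ 1 (mod 4), so quadratic reciprocity gives (5/57) = (57/5). Reduce: 57 ≡ 2 (mod 5). Now have -(2/5).
Factor out 2: 2 = 2. Since 5 ≡ 5 (mod 8), (2/5) = -1. Now have (1/5).
(1/5) = 1. Collecting the sign factors: 1.
The Legendre symbol is 1, so x^2 ≡ 1388 (mod 751) has solution.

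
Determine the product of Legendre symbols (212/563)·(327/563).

By multiplicativity, (212·327/563) = (212/563)·(327/563).
First factor (212/563):
(212/563)
  = (53/563)    [563 ≡ 3 mod 8 ⇒ (2/563)^2 = +1]
  = (563/53)    [QR: 53 ≡ 1 mod 4, sign kept]
  = (33/53)    [563 ≡ 33 mod 53]
  = (53/33)    [QR: 33 ≡ 1 mod 4, sign kept]
  = (20/33)    [53 ≡ 20 mod 33]
  = (5/33)    [33 ≡ 1 mod 8 ⇒ (2/33)^2 = +1]
  = (33/5)    [QR: 5 ≡ 1 mod 4, sign kept]
  = (3/5)    [33 ≡ 3 mod 5]
  = (5/3)    [QR: 5 ≡ 1 mod 4, sign kept]
  = (2/3)    [5 ≡ 2 mod 3]
  = -(1/3)    [3 ≡ 3 mod 8 ⇒ (2/3) = -1]
  = -1    [(1/3) = 1]
Second factor (327/563):
(327/563)
  = -(563/327)    [QR: both ≡ 3 mod 4, sign flips]
  = -(236/327)    [563 ≡ 236 mod 327]
  = -(59/327)    [327 ≡ 7 mod 8 ⇒ (2/327)^2 = +1]
  = (327/59)    [QR: both ≡ 3 mod 4, sign flips]
  = (32/59)    [327 ≡ 32 mod 59]
  = -(1/59)    [59 ≡ 3 mod 8 ⇒ (2/59)^5 = -1]
  = -1    [(1/59) = 1]
Product: (-1)·(-1) = 1.

1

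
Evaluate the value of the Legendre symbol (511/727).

1

(511/727)
  = -(727/511)    [QR: both ≡ 3 mod 4, sign flips]
  = -(216/511)    [727 ≡ 216 mod 511]
  = -(27/511)    [511 ≡ 7 mod 8 ⇒ (2/511)^3 = +1]
  = (511/27)    [QR: both ≡ 3 mod 4, sign flips]
  = (25/27)    [511 ≡ 25 mod 27]
  = (27/25)    [QR: 25 ≡ 1 mod 4, sign kept]
  = (2/25)    [27 ≡ 2 mod 25]
  = (1/25)    [25 ≡ 1 mod 8 ⇒ (2/25) = +1]
  = 1    [(1/25) = 1]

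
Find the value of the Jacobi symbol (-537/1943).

(-537/1943)
  = -(537/1943)    [1943 ≡ 3 mod 4 ⇒ (-1/1943) = -1]
  = -(1943/537)    [QR: 537 ≡ 1 mod 4, sign kept]
  = -(332/537)    [1943 ≡ 332 mod 537]
  = -(83/537)    [537 ≡ 1 mod 8 ⇒ (2/537)^2 = +1]
  = -(537/83)    [QR: 537 ≡ 1 mod 4, sign kept]
  = -(39/83)    [537 ≡ 39 mod 83]
  = (83/39)    [QR: both ≡ 3 mod 4, sign flips]
  = (5/39)    [83 ≡ 5 mod 39]
  = (39/5)    [QR: 5 ≡ 1 mod 4, sign kept]
  = (4/5)    [39 ≡ 4 mod 5]
  = (1/5)    [5 ≡ 5 mod 8 ⇒ (2/5)^2 = +1]
  = 1    [(1/5) = 1]

1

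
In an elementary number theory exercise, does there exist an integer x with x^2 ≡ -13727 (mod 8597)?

no

(-13727|8597)
  = (13727|8597)    [8597 ≡ 1 mod 4 ⇒ (-1|8597) = +1]
  = (5130|8597)    [13727 ≡ 5130 mod 8597]
  = -(2565|8597)    [8597 ≡ 5 mod 8 ⇒ (2|8597) = -1]
  = -(8597|2565)    [QR: 2565 ≡ 1 mod 4, sign kept]
  = -(902|2565)    [8597 ≡ 902 mod 2565]
  = (451|2565)    [2565 ≡ 5 mod 8 ⇒ (2|2565) = -1]
  = (2565|451)    [QR: 2565 ≡ 1 mod 4, sign kept]
  = (310|451)    [2565 ≡ 310 mod 451]
  = -(155|451)    [451 ≡ 3 mod 8 ⇒ (2|451) = -1]
  = (451|155)    [QR: both ≡ 3 mod 4, sign flips]
  = (141|155)    [451 ≡ 141 mod 155]
  = (155|141)    [QR: 141 ≡ 1 mod 4, sign kept]
  = (14|141)    [155 ≡ 14 mod 141]
  = -(7|141)    [141 ≡ 5 mod 8 ⇒ (2|141) = -1]
  = -(141|7)    [QR: 141 ≡ 1 mod 4, sign kept]
  = -(1|7)    [141 ≡ 1 mod 7]
  = -1    [(1|7) = 1]
(-13727|8597) = -1, and 8597 is prime, so -13727 is not a quadratic residue mod 8597.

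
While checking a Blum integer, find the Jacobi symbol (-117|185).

1

Reduce the numerator: -117 ≡ 68 (mod 185), so (-117|185) = (68|185).
Factor out 2: 68 = 2^2·17. Since 185 ≡ 1 (mod 8), (2|185) = +1, and (2|185)^2 = +1. Now have (17|185).
17 ≡ 1 (mod 4), so quadratic reciprocity gives (17|185) = (185|17). Reduce: 185 ≡ 15 (mod 17). Now have (15|17).
17 ≡ 1 (mod 4), so quadratic reciprocity gives (15|17) = (17|15). Reduce: 17 ≡ 2 (mod 15). Now have (2|15).
Factor out 2: 2 = 2. Since 15 ≡ 7 (mod 8), (2|15) = +1. Now have (1|15).
(1|15) = 1. Collecting the sign factors: 1.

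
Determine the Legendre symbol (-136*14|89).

By multiplicativity, (-136·14|89) = (-136|89)·(14|89).
First factor (-136|89):
(-136|89)
  = (42|89)    [-136 ≡ 42 mod 89]
  = (21|89)    [89 ≡ 1 mod 8 ⇒ (2|89) = +1]
  = (89|21)    [QR: 21 ≡ 1 mod 4, sign kept]
  = (5|21)    [89 ≡ 5 mod 21]
  = (21|5)    [QR: 5 ≡ 1 mod 4, sign kept]
  = (1|5)    [21 ≡ 1 mod 5]
  = 1    [(1|5) = 1]
Second factor (14|89):
(14|89)
  = (7|89)    [89 ≡ 1 mod 8 ⇒ (2|89) = +1]
  = (89|7)    [QR: 89 ≡ 1 mod 4, sign kept]
  = (5|7)    [89 ≡ 5 mod 7]
  = (7|5)    [QR: 5 ≡ 1 mod 4, sign kept]
  = (2|5)    [7 ≡ 2 mod 5]
  = -(1|5)    [5 ≡ 5 mod 8 ⇒ (2|5) = -1]
  = -1    [(1|5) = 1]
Product: (1)·(-1) = -1.

-1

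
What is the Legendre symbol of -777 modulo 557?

Reduce the numerator: -777 ≡ 337 (mod 557), so (-777|557) = (337|557).
337 ≡ 1 (mod 4), so quadratic reciprocity gives (337|557) = (557|337). Reduce: 557 ≡ 220 (mod 337). Now have (220|337).
Factor out 2: 220 = 2^2·55. Since 337 ≡ 1 (mod 8), (2|337) = +1, and (2|337)^2 = +1. Now have (55|337).
337 ≡ 1 (mod 4), so quadratic reciprocity gives (55|337) = (337|55). Reduce: 337 ≡ 7 (mod 55). Now have (7|55).
Both 7 ≡ 3 and 55 ≡ 3 (mod 4), so reciprocity gives (7|55) = -(55|7). Reduce: 55 ≡ 6 (mod 7). Now have -(6|7).
Factor out 2: 6 = 2·3. Since 7 ≡ 7 (mod 8), (2|7) = +1. Now have -(3|7).
Both 3 ≡ 3 and 7 ≡ 3 (mod 4), so reciprocity gives (3|7) = -(7|3). Reduce: 7 ≡ 1 (mod 3). Now have (1|3).
(1|3) = 1. Collecting the sign factors: 1.

1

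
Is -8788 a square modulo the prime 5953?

(-8788/5953)
  = (3118/5953)    [-8788 ≡ 3118 mod 5953]
  = (1559/5953)    [5953 ≡ 1 mod 8 ⇒ (2/5953) = +1]
  = (5953/1559)    [QR: 5953 ≡ 1 mod 4, sign kept]
  = (1276/1559)    [5953 ≡ 1276 mod 1559]
  = (319/1559)    [1559 ≡ 7 mod 8 ⇒ (2/1559)^2 = +1]
  = -(1559/319)    [QR: both ≡ 3 mod 4, sign flips]
  = -(283/319)    [1559 ≡ 283 mod 319]
  = (319/283)    [QR: both ≡ 3 mod 4, sign flips]
  = (36/283)    [319 ≡ 36 mod 283]
  = (9/283)    [283 ≡ 3 mod 8 ⇒ (2/283)^2 = +1]
  = (283/9)    [QR: 9 ≡ 1 mod 4, sign kept]
  = (4/9)    [283 ≡ 4 mod 9]
  = (1/9)    [9 ≡ 1 mod 8 ⇒ (2/9)^2 = +1]
  = 1    [(1/9) = 1]
The Legendre symbol is 1, so x^2 ≡ -8788 (mod 5953) has solution.

yes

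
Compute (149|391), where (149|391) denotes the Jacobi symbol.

(149|391)
  = (391|149)    [QR: 149 ≡ 1 mod 4, sign kept]
  = (93|149)    [391 ≡ 93 mod 149]
  = (149|93)    [QR: 93 ≡ 1 mod 4, sign kept]
  = (56|93)    [149 ≡ 56 mod 93]
  = -(7|93)    [93 ≡ 5 mod 8 ⇒ (2|93)^3 = -1]
  = -(93|7)    [QR: 93 ≡ 1 mod 4, sign kept]
  = -(2|7)    [93 ≡ 2 mod 7]
  = -(1|7)    [7 ≡ 7 mod 8 ⇒ (2|7) = +1]
  = -1    [(1|7) = 1]

-1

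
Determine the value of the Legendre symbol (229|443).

(229|443)
  = (443|229)    [QR: 229 ≡ 1 mod 4, sign kept]
  = (214|229)    [443 ≡ 214 mod 229]
  = -(107|229)    [229 ≡ 5 mod 8 ⇒ (2|229) = -1]
  = -(229|107)    [QR: 229 ≡ 1 mod 4, sign kept]
  = -(15|107)    [229 ≡ 15 mod 107]
  = (107|15)    [QR: both ≡ 3 mod 4, sign flips]
  = (2|15)    [107 ≡ 2 mod 15]
  = (1|15)    [15 ≡ 7 mod 8 ⇒ (2|15) = +1]
  = 1    [(1|15) = 1]

1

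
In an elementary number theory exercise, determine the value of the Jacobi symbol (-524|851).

(-524|851)
  = -(524|851)    [851 ≡ 3 mod 4 ⇒ (-1|851) = -1]
  = -(131|851)    [851 ≡ 3 mod 8 ⇒ (2|851)^2 = +1]
  = (851|131)    [QR: both ≡ 3 mod 4, sign flips]
  = (65|131)    [851 ≡ 65 mod 131]
  = (131|65)    [QR: 65 ≡ 1 mod 4, sign kept]
  = (1|65)    [131 ≡ 1 mod 65]
  = 1    [(1|65) = 1]

1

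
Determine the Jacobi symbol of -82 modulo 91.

Pull out -1: (-82|91) = (-1|91)·(82|91). Since 91 ≡ 3 (mod 4), (-1|91) = -1. Now have -(82|91).
Factor out 2: 82 = 2·41. Since 91 ≡ 3 (mod 8), (2|91) = -1. Now have (41|91).
41 ≡ 1 (mod 4), so quadratic reciprocity gives (41|91) = (91|41). Reduce: 91 ≡ 9 (mod 41). Now have (9|41).
9 ≡ 1 (mod 4), so quadratic reciprocity gives (9|41) = (41|9). Reduce: 41 ≡ 5 (mod 9). Now have (5|9).
5 ≡ 1 (mod 4), so quadratic reciprocity gives (5|9) = (9|5). Reduce: 9 ≡ 4 (mod 5). Now have (4|5).
Factor out 2: 4 = 2^2. Since 5 ≡ 5 (mod 8), (2|5) = -1, and (2|5)^2 = +1. Now have (1|5).
(1|5) = 1. Collecting the sign factors: 1.

1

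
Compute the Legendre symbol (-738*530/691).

By multiplicativity, (-738·530/691) = (-738/691)·(530/691).
First factor (-738/691):
Reduce the numerator: -738 ≡ 644 (mod 691), so (-738/691) = (644/691).
Factor out 2: 644 = 2^2·161. Since 691 ≡ 3 (mod 8), (2/691) = -1, and (2/691)^2 = +1. Now have (161/691).
161 ≡ 1 (mod 4), so quadratic reciprocity gives (161/691) = (691/161). Reduce: 691 ≡ 47 (mod 161). Now have (47/161).
161 ≡ 1 (mod 4), so quadratic reciprocity gives (47/161) = (161/47). Reduce: 161 ≡ 20 (mod 47). Now have (20/47).
Factor out 2: 20 = 2^2·5. Since 47 ≡ 7 (mod 8), (2/47) = +1, and (2/47)^2 = +1. Now have (5/47).
5 ≡ 1 (mod 4), so quadratic reciprocity gives (5/47) = (47/5). Reduce: 47 ≡ 2 (mod 5). Now have (2/5).
Factor out 2: 2 = 2. Since 5 ≡ 5 (mod 8), (2/5) = -1. Now have -(1/5).
(1/5) = 1. Collecting the sign factors: -1.
Second factor (530/691):
Factor out 2: 530 = 2·265. Since 691 ≡ 3 (mod 8), (2/691) = -1. Now have -(265/691).
265 ≡ 1 (mod 4), so quadratic reciprocity gives (265/691) = (691/265). Reduce: 691 ≡ 161 (mod 265). Now have -(161/265).
161 ≡ 1 (mod 4), so quadratic reciprocity gives (161/265) = (265/161). Reduce: 265 ≡ 104 (mod 161). Now have -(104/161).
Factor out 2: 104 = 2^3·13. Since 161 ≡ 1 (mod 8), (2/161) = +1, and (2/161)^3 = +1. Now have -(13/161).
13 ≡ 1 (mod 4), so quadratic reciprocity gives (13/161) = (161/13). Reduce: 161 ≡ 5 (mod 13). Now have -(5/13).
5 ≡ 1 (mod 4), so quadratic reciprocity gives (5/13) = (13/5). Reduce: 13 ≡ 3 (mod 5). Now have -(3/5).
5 ≡ 1 (mod 4), so quadratic reciprocity gives (3/5) = (5/3). Reduce: 5 ≡ 2 (mod 3). Now have -(2/3).
Factor out 2: 2 = 2. Since 3 ≡ 3 (mod 8), (2/3) = -1. Now have (1/3).
(1/3) = 1. Collecting the sign factors: 1.
Product: (-1)·(1) = -1.

-1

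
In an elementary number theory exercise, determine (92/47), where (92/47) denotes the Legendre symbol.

-1

(92/47)
  = (45/47)    [92 ≡ 45 mod 47]
  = (47/45)    [QR: 45 ≡ 1 mod 4, sign kept]
  = (2/45)    [47 ≡ 2 mod 45]
  = -(1/45)    [45 ≡ 5 mod 8 ⇒ (2/45) = -1]
  = -1    [(1/45) = 1]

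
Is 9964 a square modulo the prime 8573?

no

Reduce the numerator: 9964 ≡ 1391 (mod 8573), so (9964/8573) = (1391/8573).
8573 ≡ 1 (mod 4), so quadratic reciprocity gives (1391/8573) = (8573/1391). Reduce: 8573 ≡ 227 (mod 1391). Now have (227/1391).
Both 227 ≡ 3 and 1391 ≡ 3 (mod 4), so reciprocity gives (227/1391) = -(1391/227). Reduce: 1391 ≡ 29 (mod 227). Now have -(29/227).
29 ≡ 1 (mod 4), so quadratic reciprocity gives (29/227) = (227/29). Reduce: 227 ≡ 24 (mod 29). Now have -(24/29).
Factor out 2: 24 = 2^3·3. Since 29 ≡ 5 (mod 8), (2/29) = -1, and (2/29)^3 = -1. Now have (3/29).
29 ≡ 1 (mod 4), so quadratic reciprocity gives (3/29) = (29/3). Reduce: 29 ≡ 2 (mod 3). Now have (2/3).
Factor out 2: 2 = 2. Since 3 ≡ 3 (mod 8), (2/3) = -1. Now have -(1/3).
(1/3) = 1. Collecting the sign factors: -1.
(9964/8573) = -1, and 8573 is prime, so 9964 is not a quadratic residue mod 8573.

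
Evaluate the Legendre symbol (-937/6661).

1

(-937/6661)
  = (937/6661)    [6661 ≡ 1 mod 4 ⇒ (-1/6661) = +1]
  = (6661/937)    [QR: 937 ≡ 1 mod 4, sign kept]
  = (102/937)    [6661 ≡ 102 mod 937]
  = (51/937)    [937 ≡ 1 mod 8 ⇒ (2/937) = +1]
  = (937/51)    [QR: 937 ≡ 1 mod 4, sign kept]
  = (19/51)    [937 ≡ 19 mod 51]
  = -(51/19)    [QR: both ≡ 3 mod 4, sign flips]
  = -(13/19)    [51 ≡ 13 mod 19]
  = -(19/13)    [QR: 13 ≡ 1 mod 4, sign kept]
  = -(6/13)    [19 ≡ 6 mod 13]
  = (3/13)    [13 ≡ 5 mod 8 ⇒ (2/13) = -1]
  = (13/3)    [QR: 13 ≡ 1 mod 4, sign kept]
  = (1/3)    [13 ≡ 1 mod 3]
  = 1    [(1/3) = 1]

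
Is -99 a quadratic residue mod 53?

Pull out -1: (-99/53) = (-1/53)·(99/53). Since 53 ≡ 1 (mod 4), (-1/53) = +1. Now have (99/53).
Reduce the numerator: 99 ≡ 46 (mod 53), so (99/53) = (46/53).
Factor out 2: 46 = 2·23. Since 53 ≡ 5 (mod 8), (2/53) = -1. Now have -(23/53).
53 ≡ 1 (mod 4), so quadratic reciprocity gives (23/53) = (53/23). Reduce: 53 ≡ 7 (mod 23). Now have -(7/23).
Both 7 ≡ 3 and 23 ≡ 3 (mod 4), so reciprocity gives (7/23) = -(23/7). Reduce: 23 ≡ 2 (mod 7). Now have (2/7).
Factor out 2: 2 = 2. Since 7 ≡ 7 (mod 8), (2/7) = +1. Now have (1/7).
(1/7) = 1. Collecting the sign factors: 1.
(-99/53) = 1, and 53 is prime, so -99 is a quadratic residue mod 53.

yes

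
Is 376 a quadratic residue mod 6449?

no

Factor out 2: 376 = 2^3·47. Since 6449 ≡ 1 (mod 8), (2/6449) = +1, and (2/6449)^3 = +1. Now have (47/6449).
6449 ≡ 1 (mod 4), so quadratic reciprocity gives (47/6449) = (6449/47). Reduce: 6449 ≡ 10 (mod 47). Now have (10/47).
Factor out 2: 10 = 2·5. Since 47 ≡ 7 (mod 8), (2/47) = +1. Now have (5/47).
5 ≡ 1 (mod 4), so quadratic reciprocity gives (5/47) = (47/5). Reduce: 47 ≡ 2 (mod 5). Now have (2/5).
Factor out 2: 2 = 2. Since 5 ≡ 5 (mod 8), (2/5) = -1. Now have -(1/5).
(1/5) = 1. Collecting the sign factors: -1.
The Legendre symbol is -1, so x^2 ≡ 376 (mod 6449) has no solution.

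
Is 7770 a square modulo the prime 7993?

Factor out 2: 7770 = 2·3885. Since 7993 ≡ 1 (mod 8), (2/7993) = +1. Now have (3885/7993).
3885 ≡ 1 (mod 4), so quadratic reciprocity gives (3885/7993) = (7993/3885). Reduce: 7993 ≡ 223 (mod 3885). Now have (223/3885).
3885 ≡ 1 (mod 4), so quadratic reciprocity gives (223/3885) = (3885/223). Reduce: 3885 ≡ 94 (mod 223). Now have (94/223).
Factor out 2: 94 = 2·47. Since 223 ≡ 7 (mod 8), (2/223) = +1. Now have (47/223).
Both 47 ≡ 3 and 223 ≡ 3 (mod 4), so reciprocity gives (47/223) = -(223/47). Reduce: 223 ≡ 35 (mod 47). Now have -(35/47).
Both 35 ≡ 3 and 47 ≡ 3 (mod 4), so reciprocity gives (35/47) = -(47/35). Reduce: 47 ≡ 12 (mod 35). Now have (12/35).
Factor out 2: 12 = 2^2·3. Since 35 ≡ 3 (mod 8), (2/35) = -1, and (2/35)^2 = +1. Now have (3/35).
Both 3 ≡ 3 and 35 ≡ 3 (mod 4), so reciprocity gives (3/35) = -(35/3). Reduce: 35 ≡ 2 (mod 3). Now have -(2/3).
Factor out 2: 2 = 2. Since 3 ≡ 3 (mod 8), (2/3) = -1. Now have (1/3).
(1/3) = 1. Collecting the sign factors: 1.
(7770/7993) = 1, and 7993 is prime, so 7770 is a quadratic residue mod 7993.

yes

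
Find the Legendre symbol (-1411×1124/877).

1

By multiplicativity, (-1411·1124/877) = (-1411/877)·(1124/877).
First factor (-1411/877):
Reduce the numerator: -1411 ≡ 343 (mod 877), so (-1411/877) = (343/877).
877 ≡ 1 (mod 4), so quadratic reciprocity gives (343/877) = (877/343). Reduce: 877 ≡ 191 (mod 343). Now have (191/343).
Both 191 ≡ 3 and 343 ≡ 3 (mod 4), so reciprocity gives (191/343) = -(343/191). Reduce: 343 ≡ 152 (mod 191). Now have -(152/191).
Factor out 2: 152 = 2^3·19. Since 191 ≡ 7 (mod 8), (2/191) = +1, and (2/191)^3 = +1. Now have -(19/191).
Both 19 ≡ 3 and 191 ≡ 3 (mod 4), so reciprocity gives (19/191) = -(191/19). Reduce: 191 ≡ 1 (mod 19). Now have (1/19).
(1/19) = 1. Collecting the sign factors: 1.
Second factor (1124/877):
Reduce the numerator: 1124 ≡ 247 (mod 877), so (1124/877) = (247/877).
877 ≡ 1 (mod 4), so quadratic reciprocity gives (247/877) = (877/247). Reduce: 877 ≡ 136 (mod 247). Now have (136/247).
Factor out 2: 136 = 2^3·17. Since 247 ≡ 7 (mod 8), (2/247) = +1, and (2/247)^3 = +1. Now have (17/247).
17 ≡ 1 (mod 4), so quadratic reciprocity gives (17/247) = (247/17). Reduce: 247 ≡ 9 (mod 17). Now have (9/17).
9 ≡ 1 (mod 4), so quadratic reciprocity gives (9/17) = (17/9). Reduce: 17 ≡ 8 (mod 9). Now have (8/9).
Factor out 2: 8 = 2^3. Since 9 ≡ 1 (mod 8), (2/9) = +1, and (2/9)^3 = +1. Now have (1/9).
(1/9) = 1. Collecting the sign factors: 1.
Product: (1)·(1) = 1.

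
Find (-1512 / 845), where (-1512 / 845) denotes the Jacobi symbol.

(-1512 / 845)
  = (178 / 845)    [-1512 ≡ 178 mod 845]
  = -(89 / 845)    [845 ≡ 5 mod 8 ⇒ (2 / 845) = -1]
  = -(845 / 89)    [QR: 89 ≡ 1 mod 4, sign kept]
  = -(44 / 89)    [845 ≡ 44 mod 89]
  = -(11 / 89)    [89 ≡ 1 mod 8 ⇒ (2 / 89)^2 = +1]
  = -(89 / 11)    [QR: 89 ≡ 1 mod 4, sign kept]
  = -(1 / 11)    [89 ≡ 1 mod 11]
  = -1    [(1 / 11) = 1]

-1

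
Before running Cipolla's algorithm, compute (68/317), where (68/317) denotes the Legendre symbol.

-1

(68/317)
  = (17/317)    [317 ≡ 5 mod 8 ⇒ (2/317)^2 = +1]
  = (317/17)    [QR: 17 ≡ 1 mod 4, sign kept]
  = (11/17)    [317 ≡ 11 mod 17]
  = (17/11)    [QR: 17 ≡ 1 mod 4, sign kept]
  = (6/11)    [17 ≡ 6 mod 11]
  = -(3/11)    [11 ≡ 3 mod 8 ⇒ (2/11) = -1]
  = (11/3)    [QR: both ≡ 3 mod 4, sign flips]
  = (2/3)    [11 ≡ 2 mod 3]
  = -(1/3)    [3 ≡ 3 mod 8 ⇒ (2/3) = -1]
  = -1    [(1/3) = 1]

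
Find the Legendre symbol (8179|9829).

(8179|9829)
  = (9829|8179)    [QR: 9829 ≡ 1 mod 4, sign kept]
  = (1650|8179)    [9829 ≡ 1650 mod 8179]
  = -(825|8179)    [8179 ≡ 3 mod 8 ⇒ (2|8179) = -1]
  = -(8179|825)    [QR: 825 ≡ 1 mod 4, sign kept]
  = -(754|825)    [8179 ≡ 754 mod 825]
  = -(377|825)    [825 ≡ 1 mod 8 ⇒ (2|825) = +1]
  = -(825|377)    [QR: 377 ≡ 1 mod 4, sign kept]
  = -(71|377)    [825 ≡ 71 mod 377]
  = -(377|71)    [QR: 377 ≡ 1 mod 4, sign kept]
  = -(22|71)    [377 ≡ 22 mod 71]
  = -(11|71)    [71 ≡ 7 mod 8 ⇒ (2|71) = +1]
  = (71|11)    [QR: both ≡ 3 mod 4, sign flips]
  = (5|11)    [71 ≡ 5 mod 11]
  = (11|5)    [QR: 5 ≡ 1 mod 4, sign kept]
  = (1|5)    [11 ≡ 1 mod 5]
  = 1    [(1|5) = 1]

1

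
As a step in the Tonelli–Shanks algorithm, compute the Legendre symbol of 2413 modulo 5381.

1

(2413 / 5381)
  = (5381 / 2413)    [QR: 2413 ≡ 1 mod 4, sign kept]
  = (555 / 2413)    [5381 ≡ 555 mod 2413]
  = (2413 / 555)    [QR: 2413 ≡ 1 mod 4, sign kept]
  = (193 / 555)    [2413 ≡ 193 mod 555]
  = (555 / 193)    [QR: 193 ≡ 1 mod 4, sign kept]
  = (169 / 193)    [555 ≡ 169 mod 193]
  = (193 / 169)    [QR: 169 ≡ 1 mod 4, sign kept]
  = (24 / 169)    [193 ≡ 24 mod 169]
  = (3 / 169)    [169 ≡ 1 mod 8 ⇒ (2 / 169)^3 = +1]
  = (169 / 3)    [QR: 169 ≡ 1 mod 4, sign kept]
  = (1 / 3)    [169 ≡ 1 mod 3]
  = 1    [(1 / 3) = 1]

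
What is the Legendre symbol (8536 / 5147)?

(8536 / 5147)
  = (3389 / 5147)    [8536 ≡ 3389 mod 5147]
  = (5147 / 3389)    [QR: 3389 ≡ 1 mod 4, sign kept]
  = (1758 / 3389)    [5147 ≡ 1758 mod 3389]
  = -(879 / 3389)    [3389 ≡ 5 mod 8 ⇒ (2 / 3389) = -1]
  = -(3389 / 879)    [QR: 3389 ≡ 1 mod 4, sign kept]
  = -(752 / 879)    [3389 ≡ 752 mod 879]
  = -(47 / 879)    [879 ≡ 7 mod 8 ⇒ (2 / 879)^4 = +1]
  = (879 / 47)    [QR: both ≡ 3 mod 4, sign flips]
  = (33 / 47)    [879 ≡ 33 mod 47]
  = (47 / 33)    [QR: 33 ≡ 1 mod 4, sign kept]
  = (14 / 33)    [47 ≡ 14 mod 33]
  = (7 / 33)    [33 ≡ 1 mod 8 ⇒ (2 / 33) = +1]
  = (33 / 7)    [QR: 33 ≡ 1 mod 4, sign kept]
  = (5 / 7)    [33 ≡ 5 mod 7]
  = (7 / 5)    [QR: 5 ≡ 1 mod 4, sign kept]
  = (2 / 5)    [7 ≡ 2 mod 5]
  = -(1 / 5)    [5 ≡ 5 mod 8 ⇒ (2 / 5) = -1]
  = -1    [(1 / 5) = 1]

-1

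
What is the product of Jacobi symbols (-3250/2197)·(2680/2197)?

0

By multiplicativity, (-3250·2680/2197) = (-3250/2197)·(2680/2197).
First factor (-3250/2197):
(-3250/2197)
  = (3250/2197)    [2197 ≡ 1 mod 4 ⇒ (-1/2197) = +1]
  = (1053/2197)    [3250 ≡ 1053 mod 2197]
  = (2197/1053)    [QR: 1053 ≡ 1 mod 4, sign kept]
  = (91/1053)    [2197 ≡ 91 mod 1053]
  = (1053/91)    [QR: 1053 ≡ 1 mod 4, sign kept]
  = (52/91)    [1053 ≡ 52 mod 91]
  = (13/91)    [91 ≡ 3 mod 8 ⇒ (2/91)^2 = +1]
  = (91/13)    [QR: 13 ≡ 1 mod 4, sign kept]
  = (0/13)    [91 ≡ 0 mod 13]
  = 0    [numerator 0, gcd > 1]
Second factor (2680/2197):
(2680/2197)
  = (483/2197)    [2680 ≡ 483 mod 2197]
  = (2197/483)    [QR: 2197 ≡ 1 mod 4, sign kept]
  = (265/483)    [2197 ≡ 265 mod 483]
  = (483/265)    [QR: 265 ≡ 1 mod 4, sign kept]
  = (218/265)    [483 ≡ 218 mod 265]
  = (109/265)    [265 ≡ 1 mod 8 ⇒ (2/265) = +1]
  = (265/109)    [QR: 109 ≡ 1 mod 4, sign kept]
  = (47/109)    [265 ≡ 47 mod 109]
  = (109/47)    [QR: 109 ≡ 1 mod 4, sign kept]
  = (15/47)    [109 ≡ 15 mod 47]
  = -(47/15)    [QR: both ≡ 3 mod 4, sign flips]
  = -(2/15)    [47 ≡ 2 mod 15]
  = -(1/15)    [15 ≡ 7 mod 8 ⇒ (2/15) = +1]
  = -1    [(1/15) = 1]
Product: (0)·(-1) = 0.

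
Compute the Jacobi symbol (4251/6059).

(4251/6059)
  = -(6059/4251)    [QR: both ≡ 3 mod 4, sign flips]
  = -(1808/4251)    [6059 ≡ 1808 mod 4251]
  = -(113/4251)    [4251 ≡ 3 mod 8 ⇒ (2/4251)^4 = +1]
  = -(4251/113)    [QR: 113 ≡ 1 mod 4, sign kept]
  = -(70/113)    [4251 ≡ 70 mod 113]
  = -(35/113)    [113 ≡ 1 mod 8 ⇒ (2/113) = +1]
  = -(113/35)    [QR: 113 ≡ 1 mod 4, sign kept]
  = -(8/35)    [113 ≡ 8 mod 35]
  = (1/35)    [35 ≡ 3 mod 8 ⇒ (2/35)^3 = -1]
  = 1    [(1/35) = 1]

1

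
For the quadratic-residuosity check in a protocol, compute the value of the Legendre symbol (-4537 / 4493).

1

(-4537 / 4493)
  = (4449 / 4493)    [-4537 ≡ 4449 mod 4493]
  = (4493 / 4449)    [QR: 4449 ≡ 1 mod 4, sign kept]
  = (44 / 4449)    [4493 ≡ 44 mod 4449]
  = (11 / 4449)    [4449 ≡ 1 mod 8 ⇒ (2 / 4449)^2 = +1]
  = (4449 / 11)    [QR: 4449 ≡ 1 mod 4, sign kept]
  = (5 / 11)    [4449 ≡ 5 mod 11]
  = (11 / 5)    [QR: 5 ≡ 1 mod 4, sign kept]
  = (1 / 5)    [11 ≡ 1 mod 5]
  = 1    [(1 / 5) = 1]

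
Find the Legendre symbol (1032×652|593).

By multiplicativity, (1032·652|593) = (1032|593)·(652|593).
First factor (1032|593):
(1032|593)
  = (439|593)    [1032 ≡ 439 mod 593]
  = (593|439)    [QR: 593 ≡ 1 mod 4, sign kept]
  = (154|439)    [593 ≡ 154 mod 439]
  = (77|439)    [439 ≡ 7 mod 8 ⇒ (2|439) = +1]
  = (439|77)    [QR: 77 ≡ 1 mod 4, sign kept]
  = (54|77)    [439 ≡ 54 mod 77]
  = -(27|77)    [77 ≡ 5 mod 8 ⇒ (2|77) = -1]
  = -(77|27)    [QR: 77 ≡ 1 mod 4, sign kept]
  = -(23|27)    [77 ≡ 23 mod 27]
  = (27|23)    [QR: both ≡ 3 mod 4, sign flips]
  = (4|23)    [27 ≡ 4 mod 23]
  = (1|23)    [23 ≡ 7 mod 8 ⇒ (2|23)^2 = +1]
  = 1    [(1|23) = 1]
Second factor (652|593):
(652|593)
  = (59|593)    [652 ≡ 59 mod 593]
  = (593|59)    [QR: 593 ≡ 1 mod 4, sign kept]
  = (3|59)    [593 ≡ 3 mod 59]
  = -(59|3)    [QR: both ≡ 3 mod 4, sign flips]
  = -(2|3)    [59 ≡ 2 mod 3]
  = (1|3)    [3 ≡ 3 mod 8 ⇒ (2|3) = -1]
  = 1    [(1|3) = 1]
Product: (1)·(1) = 1.

1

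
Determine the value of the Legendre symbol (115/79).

(115/79)
  = (36/79)    [115 ≡ 36 mod 79]
  = (9/79)    [79 ≡ 7 mod 8 ⇒ (2/79)^2 = +1]
  = (79/9)    [QR: 9 ≡ 1 mod 4, sign kept]
  = (7/9)    [79 ≡ 7 mod 9]
  = (9/7)    [QR: 9 ≡ 1 mod 4, sign kept]
  = (2/7)    [9 ≡ 2 mod 7]
  = (1/7)    [7 ≡ 7 mod 8 ⇒ (2/7) = +1]
  = 1    [(1/7) = 1]

1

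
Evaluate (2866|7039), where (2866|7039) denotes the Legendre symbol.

Factor out 2: 2866 = 2·1433. Since 7039 ≡ 7 (mod 8), (2|7039) = +1. Now have (1433|7039).
1433 ≡ 1 (mod 4), so quadratic reciprocity gives (1433|7039) = (7039|1433). Reduce: 7039 ≡ 1307 (mod 1433). Now have (1307|1433).
1433 ≡ 1 (mod 4), so quadratic reciprocity gives (1307|1433) = (1433|1307). Reduce: 1433 ≡ 126 (mod 1307). Now have (126|1307).
Factor out 2: 126 = 2·63. Since 1307 ≡ 3 (mod 8), (2|1307) = -1. Now have -(63|1307).
Both 63 ≡ 3 and 1307 ≡ 3 (mod 4), so reciprocity gives (63|1307) = -(1307|63). Reduce: 1307 ≡ 47 (mod 63). Now have (47|63).
Both 47 ≡ 3 and 63 ≡ 3 (mod 4), so reciprocity gives (47|63) = -(63|47). Reduce: 63 ≡ 16 (mod 47). Now have -(16|47).
Factor out 2: 16 = 2^4. Since 47 ≡ 7 (mod 8), (2|47) = +1, and (2|47)^4 = +1. Now have -(1|47).
(1|47) = 1. Collecting the sign factors: -1.

-1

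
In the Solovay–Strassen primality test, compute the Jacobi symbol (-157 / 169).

Reduce the numerator: -157 ≡ 12 (mod 169), so (-157 / 169) = (12 / 169).
Factor out 2: 12 = 2^2·3. Since 169 ≡ 1 (mod 8), (2 / 169) = +1, and (2 / 169)^2 = +1. Now have (3 / 169).
169 ≡ 1 (mod 4), so quadratic reciprocity gives (3 / 169) = (169 / 3). Reduce: 169 ≡ 1 (mod 3). Now have (1 / 3).
(1 / 3) = 1. Collecting the sign factors: 1.

1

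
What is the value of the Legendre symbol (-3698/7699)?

1

(-3698/7699)
  = -(3698/7699)    [7699 ≡ 3 mod 4 ⇒ (-1/7699) = -1]
  = (1849/7699)    [7699 ≡ 3 mod 8 ⇒ (2/7699) = -1]
  = (7699/1849)    [QR: 1849 ≡ 1 mod 4, sign kept]
  = (303/1849)    [7699 ≡ 303 mod 1849]
  = (1849/303)    [QR: 1849 ≡ 1 mod 4, sign kept]
  = (31/303)    [1849 ≡ 31 mod 303]
  = -(303/31)    [QR: both ≡ 3 mod 4, sign flips]
  = -(24/31)    [303 ≡ 24 mod 31]
  = -(3/31)    [31 ≡ 7 mod 8 ⇒ (2/31)^3 = +1]
  = (31/3)    [QR: both ≡ 3 mod 4, sign flips]
  = (1/3)    [31 ≡ 1 mod 3]
  = 1    [(1/3) = 1]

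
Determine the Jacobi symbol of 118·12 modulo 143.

By multiplicativity, (118·12/143) = (118/143)·(12/143).
First factor (118/143):
Factor out 2: 118 = 2·59. Since 143 ≡ 7 (mod 8), (2/143) = +1. Now have (59/143).
Both 59 ≡ 3 and 143 ≡ 3 (mod 4), so reciprocity gives (59/143) = -(143/59). Reduce: 143 ≡ 25 (mod 59). Now have -(25/59).
25 ≡ 1 (mod 4), so quadratic reciprocity gives (25/59) = (59/25). Reduce: 59 ≡ 9 (mod 25). Now have -(9/25).
9 ≡ 1 (mod 4), so quadratic reciprocity gives (9/25) = (25/9). Reduce: 25 ≡ 7 (mod 9). Now have -(7/9).
9 ≡ 1 (mod 4), so quadratic reciprocity gives (7/9) = (9/7). Reduce: 9 ≡ 2 (mod 7). Now have -(2/7).
Factor out 2: 2 = 2. Since 7 ≡ 7 (mod 8), (2/7) = +1. Now have -(1/7).
(1/7) = 1. Collecting the sign factors: -1.
Second factor (12/143):
Factor out 2: 12 = 2^2·3. Since 143 ≡ 7 (mod 8), (2/143) = +1, and (2/143)^2 = +1. Now have (3/143).
Both 3 ≡ 3 and 143 ≡ 3 (mod 4), so reciprocity gives (3/143) = -(143/3). Reduce: 143 ≡ 2 (mod 3). Now have -(2/3).
Factor out 2: 2 = 2. Since 3 ≡ 3 (mod 8), (2/3) = -1. Now have (1/3).
(1/3) = 1. Collecting the sign factors: 1.
Product: (-1)·(1) = -1.

-1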